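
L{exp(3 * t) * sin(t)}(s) 1/((s - 3)^2 + 1)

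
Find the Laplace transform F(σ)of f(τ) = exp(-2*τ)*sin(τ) 1/((σ + 2)^2 + 1)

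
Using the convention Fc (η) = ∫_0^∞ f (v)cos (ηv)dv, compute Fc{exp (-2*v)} 2/ (η^2 + 4)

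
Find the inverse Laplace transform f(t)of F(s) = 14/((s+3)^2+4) 7 * exp(-3 * t) * sin(2 * t)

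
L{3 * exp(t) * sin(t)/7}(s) 3/(7 * ((s - 1)^2 + 1))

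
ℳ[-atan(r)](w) pi * sec(pi * w/2)/(2 * w)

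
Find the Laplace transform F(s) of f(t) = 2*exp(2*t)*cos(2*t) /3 2*(s - 2) /(3*((s - 2) ^2 + 4) ) 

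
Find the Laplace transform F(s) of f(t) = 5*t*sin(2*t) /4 5*s/(s^2 + 4) ^2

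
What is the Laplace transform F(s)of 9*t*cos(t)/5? 9*(s^2 - 1)/(5*(s^2 + 1)^2)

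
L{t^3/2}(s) 3/s^4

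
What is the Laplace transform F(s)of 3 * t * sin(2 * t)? 12 * s/(s^2 + 4)^2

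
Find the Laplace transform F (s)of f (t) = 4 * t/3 4/ (3 * s^2)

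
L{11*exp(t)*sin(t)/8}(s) 11/(8*((s - 1)^2 + 1))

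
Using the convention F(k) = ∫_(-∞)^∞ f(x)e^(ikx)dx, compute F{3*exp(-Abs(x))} 6/(k^2 + 1)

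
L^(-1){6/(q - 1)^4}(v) v^3 * exp(v)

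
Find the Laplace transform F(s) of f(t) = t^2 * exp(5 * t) 2/(s - 5) ^3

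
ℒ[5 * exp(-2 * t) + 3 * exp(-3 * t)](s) 3/(s + 3) + 5/(s + 2) 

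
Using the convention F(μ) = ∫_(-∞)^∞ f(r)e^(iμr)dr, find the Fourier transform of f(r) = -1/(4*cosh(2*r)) -pi/(8*cosh(pi*μ/4))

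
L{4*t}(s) 4/s^2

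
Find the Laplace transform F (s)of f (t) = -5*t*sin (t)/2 -5*s/ (s^2 + 1)^2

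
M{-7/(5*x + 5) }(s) -7*pi*csc(pi*s) /5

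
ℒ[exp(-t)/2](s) 1/(2*(s + 1))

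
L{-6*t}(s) -6/s^2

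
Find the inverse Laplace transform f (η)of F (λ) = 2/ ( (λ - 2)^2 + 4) exp (2 * η) * sin (2 * η)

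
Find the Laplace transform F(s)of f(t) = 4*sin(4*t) 16/(s^2+16)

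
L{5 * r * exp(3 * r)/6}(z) 5/(6 * (z - 3)^2)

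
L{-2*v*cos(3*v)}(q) 2*(9 - q^2)/(q^2+9)^2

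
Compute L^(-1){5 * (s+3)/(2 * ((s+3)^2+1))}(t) 5 * exp(-3 * t) * cos(t)/2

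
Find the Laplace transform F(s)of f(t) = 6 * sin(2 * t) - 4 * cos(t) 12/(s^2 + 4) - 4 * s/(s^2 + 1)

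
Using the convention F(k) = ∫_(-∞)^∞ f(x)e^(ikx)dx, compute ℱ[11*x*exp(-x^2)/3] 11*I*sqrt(pi)*k*exp(-k^2/4)/6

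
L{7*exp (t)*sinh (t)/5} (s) 7/ (5*s*(s - 2))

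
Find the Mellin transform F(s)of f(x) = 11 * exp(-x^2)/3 11 * gamma(s/2)/6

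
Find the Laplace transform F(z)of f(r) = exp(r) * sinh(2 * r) 2/((z - 1)^2 - 4)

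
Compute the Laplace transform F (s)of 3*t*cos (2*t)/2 3*(s^2-4)/ (2*(s^2 + 4)^2)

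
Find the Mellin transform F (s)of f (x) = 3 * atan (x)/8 -3 * pi * sec (pi * s/2)/ (16 * s)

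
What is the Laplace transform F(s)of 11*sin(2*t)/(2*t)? 11*atan(2/s)/2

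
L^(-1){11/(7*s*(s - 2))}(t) 11*exp(t)*sinh(t)/7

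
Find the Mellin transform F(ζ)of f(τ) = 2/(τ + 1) 2*pi*csc(pi*ζ)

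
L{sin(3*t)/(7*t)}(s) atan(3/s)/7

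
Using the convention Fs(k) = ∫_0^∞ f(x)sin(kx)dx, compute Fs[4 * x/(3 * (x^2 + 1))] 2 * pi * exp(-k)/3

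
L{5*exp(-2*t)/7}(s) 5/(7*(s + 2))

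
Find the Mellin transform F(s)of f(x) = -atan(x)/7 pi * sec(pi * s/2)/(14 * s)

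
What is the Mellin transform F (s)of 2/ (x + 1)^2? -2 * pi * (s - 1)/sin (pi * s)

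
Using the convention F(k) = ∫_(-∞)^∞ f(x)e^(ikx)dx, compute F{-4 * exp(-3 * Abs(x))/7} -24/(7 * k^2 + 63)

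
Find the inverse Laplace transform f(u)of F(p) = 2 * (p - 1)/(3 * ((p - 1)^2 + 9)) 2 * exp(u) * cos(3 * u)/3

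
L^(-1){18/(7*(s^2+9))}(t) 6*sin(3*t)/7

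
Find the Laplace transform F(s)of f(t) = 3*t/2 3/(2*s^2)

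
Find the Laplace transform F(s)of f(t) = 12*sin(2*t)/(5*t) 12*atan(2/s)/5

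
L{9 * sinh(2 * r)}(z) 18/(z^2 - 4)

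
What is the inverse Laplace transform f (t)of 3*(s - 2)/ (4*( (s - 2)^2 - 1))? 3*exp (2*t)*cosh (t)/4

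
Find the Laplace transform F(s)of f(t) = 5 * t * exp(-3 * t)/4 5/(4 * (s + 3)^2)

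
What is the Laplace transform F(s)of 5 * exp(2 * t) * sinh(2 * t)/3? 10/(3 * s * (s - 4))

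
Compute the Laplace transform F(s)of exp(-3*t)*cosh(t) (s + 3)/((s + 3)^2 - 1)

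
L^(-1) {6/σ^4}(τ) τ^3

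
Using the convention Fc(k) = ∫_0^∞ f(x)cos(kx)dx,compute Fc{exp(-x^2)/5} sqrt(pi) * exp(-k^2/4)/10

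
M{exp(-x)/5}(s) gamma(s)/5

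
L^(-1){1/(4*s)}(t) 1/4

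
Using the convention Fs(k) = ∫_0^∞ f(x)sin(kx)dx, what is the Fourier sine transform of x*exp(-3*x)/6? k/(k^2 + 9)^2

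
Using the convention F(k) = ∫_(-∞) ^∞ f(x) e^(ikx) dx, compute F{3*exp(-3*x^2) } sqrt(3)*sqrt(pi)*exp(-k^2/12) 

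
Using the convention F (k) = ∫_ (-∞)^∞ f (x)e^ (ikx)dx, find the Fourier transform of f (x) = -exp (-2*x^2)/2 -sqrt (2)*sqrt (pi)*exp (-k^2/8)/4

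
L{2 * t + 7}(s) 7/s + 2/s^2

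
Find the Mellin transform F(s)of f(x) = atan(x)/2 -pi * sec(pi * s/2)/(4 * s)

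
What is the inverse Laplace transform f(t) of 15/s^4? 5 * t^3/2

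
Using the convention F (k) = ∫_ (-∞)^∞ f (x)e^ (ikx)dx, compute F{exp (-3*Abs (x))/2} 3/ (k^2 + 9)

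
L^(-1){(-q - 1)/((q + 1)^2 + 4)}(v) -exp(-v)*cos(2*v)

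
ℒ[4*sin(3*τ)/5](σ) 12/(5*(σ^2 + 9))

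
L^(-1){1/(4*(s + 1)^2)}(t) t*exp(-t)/4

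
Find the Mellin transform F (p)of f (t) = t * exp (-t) gamma (p + 1)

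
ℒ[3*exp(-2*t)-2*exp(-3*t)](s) 3/(s + 2)-2/(s + 3)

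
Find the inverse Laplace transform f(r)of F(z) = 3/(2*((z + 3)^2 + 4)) 3*exp(-3*r)*sin(2*r)/4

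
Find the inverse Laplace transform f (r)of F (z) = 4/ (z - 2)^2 4*r*exp (2*r)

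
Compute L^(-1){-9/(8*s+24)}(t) -9*exp(-3*t)/8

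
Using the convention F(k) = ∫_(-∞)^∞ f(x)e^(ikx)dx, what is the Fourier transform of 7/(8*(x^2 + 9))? 7*pi*exp(-3*Abs(k))/24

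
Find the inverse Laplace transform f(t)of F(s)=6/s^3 3*t^2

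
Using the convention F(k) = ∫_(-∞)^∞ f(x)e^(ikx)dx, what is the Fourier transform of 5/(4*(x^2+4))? 5*pi*exp(-2*Abs(k))/8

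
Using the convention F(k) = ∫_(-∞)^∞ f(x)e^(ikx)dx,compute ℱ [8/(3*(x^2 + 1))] 8*pi*exp(-Abs(k))/3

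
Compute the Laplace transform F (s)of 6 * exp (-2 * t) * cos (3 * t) 6 * (s + 2)/ ( (s + 2)^2 + 9)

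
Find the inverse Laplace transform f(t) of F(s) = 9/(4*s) 9/4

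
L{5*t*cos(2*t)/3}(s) 5*(s^2 - 4)/(3*(s^2+4)^2)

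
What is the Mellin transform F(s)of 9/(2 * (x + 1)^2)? -9 * pi * (s - 1)/(2 * sin(pi * s))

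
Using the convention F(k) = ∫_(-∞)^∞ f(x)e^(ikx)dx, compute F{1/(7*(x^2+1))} pi*exp(-Abs(k))/7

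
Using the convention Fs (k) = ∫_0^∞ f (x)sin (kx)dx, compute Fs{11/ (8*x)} 11*pi/16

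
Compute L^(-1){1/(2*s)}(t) 1/2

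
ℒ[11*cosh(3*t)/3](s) 11*s/(3*(s^2-9))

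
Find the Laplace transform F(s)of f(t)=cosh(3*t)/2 s/(2*(s^2-9))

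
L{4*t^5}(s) 480/s^6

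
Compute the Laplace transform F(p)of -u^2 -2/p^3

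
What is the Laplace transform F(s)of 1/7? 1/(7*s)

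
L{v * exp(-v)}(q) (q + 1)^(-2)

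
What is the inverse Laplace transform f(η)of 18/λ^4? 3*η^3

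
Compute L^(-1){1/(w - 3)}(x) exp(3*x)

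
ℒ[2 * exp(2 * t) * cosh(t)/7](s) 2 * (s - 2)/(7 * ((s - 2)^2 - 1))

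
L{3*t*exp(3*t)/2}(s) 3/(2*(s - 3)^2)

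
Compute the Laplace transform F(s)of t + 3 3/s + s^(-2)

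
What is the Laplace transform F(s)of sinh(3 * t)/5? 3/(5 * (s^2 - 9))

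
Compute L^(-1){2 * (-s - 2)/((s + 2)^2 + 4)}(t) -2 * exp(-2 * t) * cos(2 * t)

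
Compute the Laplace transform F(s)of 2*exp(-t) 2/(s + 1)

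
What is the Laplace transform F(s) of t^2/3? 2/(3*s^3) 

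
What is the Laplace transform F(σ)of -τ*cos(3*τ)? (9 - σ^2)/(σ^2 + 9)^2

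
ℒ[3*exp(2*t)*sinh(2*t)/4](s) 3/(2*s*(s - 4))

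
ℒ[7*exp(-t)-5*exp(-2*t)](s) 7/(s + 1)-5/(s + 2)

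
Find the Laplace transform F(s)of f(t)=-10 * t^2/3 -20/(3 * s^3)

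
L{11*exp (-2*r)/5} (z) 11/ (5*(z + 2))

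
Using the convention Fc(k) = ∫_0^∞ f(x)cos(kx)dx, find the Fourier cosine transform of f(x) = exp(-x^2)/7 sqrt(pi)*exp(-k^2/4)/14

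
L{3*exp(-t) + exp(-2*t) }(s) 3/(s + 1) + 1/(s + 2) 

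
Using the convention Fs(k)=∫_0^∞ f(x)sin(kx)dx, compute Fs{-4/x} -2*pi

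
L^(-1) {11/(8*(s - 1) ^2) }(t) 11*t*exp(t) /8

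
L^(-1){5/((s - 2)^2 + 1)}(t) 5*exp(2*t)*sin(t)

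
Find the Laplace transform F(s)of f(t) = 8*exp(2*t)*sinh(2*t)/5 16/(5*s*(s - 4))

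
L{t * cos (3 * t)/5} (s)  (s^2 - 9)/ (5 * (s^2+9)^2)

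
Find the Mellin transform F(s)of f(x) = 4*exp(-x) 4*gamma(s)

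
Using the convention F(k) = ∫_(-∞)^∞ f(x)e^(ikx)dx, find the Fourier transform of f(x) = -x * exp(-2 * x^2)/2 -sqrt(2) * I * sqrt(pi) * k * exp(-k^2/8)/16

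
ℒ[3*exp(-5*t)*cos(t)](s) 3*(s+5)/((s+5)^2+1)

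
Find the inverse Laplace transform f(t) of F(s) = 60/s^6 t^5/2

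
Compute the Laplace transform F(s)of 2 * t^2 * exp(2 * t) 4/(s - 2)^3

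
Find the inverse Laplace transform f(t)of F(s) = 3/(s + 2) 3*exp(-2*t)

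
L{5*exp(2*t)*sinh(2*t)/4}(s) 5/(2*s*(s - 4))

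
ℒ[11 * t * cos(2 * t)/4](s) 11 * (s^2 - 4)/(4 * (s^2 + 4)^2)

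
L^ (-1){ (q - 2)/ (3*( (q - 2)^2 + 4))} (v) exp (2*v)*cos (2*v)/3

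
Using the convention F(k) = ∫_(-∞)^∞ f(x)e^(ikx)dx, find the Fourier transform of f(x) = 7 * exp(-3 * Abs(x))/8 21/(4 * (k^2 + 9))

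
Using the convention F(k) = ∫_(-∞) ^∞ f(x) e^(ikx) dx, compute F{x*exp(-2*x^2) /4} sqrt(2)*I*sqrt(pi)*k*exp(-k^2/8) /32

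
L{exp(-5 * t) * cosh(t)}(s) (s+5)/((s+5)^2 - 1)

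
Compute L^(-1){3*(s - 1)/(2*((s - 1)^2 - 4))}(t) 3*exp(t)*cosh(2*t)/2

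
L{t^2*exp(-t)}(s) 2/(s + 1)^3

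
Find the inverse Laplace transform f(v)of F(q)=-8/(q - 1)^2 -8 * v * exp(v)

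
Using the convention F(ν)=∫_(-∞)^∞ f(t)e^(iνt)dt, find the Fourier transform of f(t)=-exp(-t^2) -sqrt(pi)*exp(-ν^2/4)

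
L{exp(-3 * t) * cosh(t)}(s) (s + 3)/((s + 3)^2-1)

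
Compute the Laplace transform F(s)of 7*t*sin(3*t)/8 21*s/(4*(s^2 + 9)^2)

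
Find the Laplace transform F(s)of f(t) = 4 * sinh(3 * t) 12/(s^2 - 9)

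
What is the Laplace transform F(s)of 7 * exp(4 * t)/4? 7/(4 * (s - 4))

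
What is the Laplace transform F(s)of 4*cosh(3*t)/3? 4*s/(3*(s^2 - 9))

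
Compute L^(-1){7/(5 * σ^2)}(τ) 7 * τ/5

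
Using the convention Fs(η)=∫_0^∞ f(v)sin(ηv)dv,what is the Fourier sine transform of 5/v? 5 * pi/2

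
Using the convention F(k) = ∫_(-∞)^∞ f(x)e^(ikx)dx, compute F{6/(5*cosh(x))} 6*pi/(5*cosh(pi*k/2))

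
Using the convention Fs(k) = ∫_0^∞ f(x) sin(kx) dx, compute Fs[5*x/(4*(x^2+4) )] 5*pi*exp(-2*k) /8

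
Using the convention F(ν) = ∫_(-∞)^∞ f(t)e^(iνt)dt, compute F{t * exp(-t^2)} I * sqrt(pi) * ν * exp(-ν^2/4)/2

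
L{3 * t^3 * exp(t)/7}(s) 18/(7 * (s - 1)^4)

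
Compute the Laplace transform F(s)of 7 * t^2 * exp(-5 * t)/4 7/(2 * (s+5)^3)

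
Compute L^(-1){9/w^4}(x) 3 * x^3/2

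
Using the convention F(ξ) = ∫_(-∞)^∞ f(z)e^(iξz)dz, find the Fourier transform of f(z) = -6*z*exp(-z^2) -3*I*sqrt(pi)*ξ*exp(-ξ^2/4)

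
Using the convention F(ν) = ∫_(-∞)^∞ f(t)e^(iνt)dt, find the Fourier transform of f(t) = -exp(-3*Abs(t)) -6/(ν^2 + 9)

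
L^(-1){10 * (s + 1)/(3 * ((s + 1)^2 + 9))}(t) 10 * exp(-t) * cos(3 * t)/3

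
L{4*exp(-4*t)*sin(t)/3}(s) 4/(3*((s + 4)^2 + 1))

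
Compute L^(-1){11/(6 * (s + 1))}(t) 11 * exp(-t)/6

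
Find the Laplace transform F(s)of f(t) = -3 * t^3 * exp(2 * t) -18/(s - 2)^4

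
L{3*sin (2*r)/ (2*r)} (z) 3*atan (2/z)/2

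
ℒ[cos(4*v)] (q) q/(q^2 + 16)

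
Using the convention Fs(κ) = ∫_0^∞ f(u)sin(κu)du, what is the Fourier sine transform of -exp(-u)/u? -atan(κ)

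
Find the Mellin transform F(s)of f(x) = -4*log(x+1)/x 4*pi*csc(pi*s)/(s - 1)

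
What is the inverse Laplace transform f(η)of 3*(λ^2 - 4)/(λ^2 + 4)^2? 3*η*cos(2*η)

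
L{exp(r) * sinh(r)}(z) 1/(z * (z - 2))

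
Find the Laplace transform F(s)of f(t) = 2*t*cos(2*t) 2*(s^2 - 4)/(s^2+4)^2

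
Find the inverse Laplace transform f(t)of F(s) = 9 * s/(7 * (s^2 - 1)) 9 * cosh(t)/7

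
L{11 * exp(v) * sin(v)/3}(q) 11/(3 * ((q - 1)^2 + 1))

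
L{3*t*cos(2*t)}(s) 3*(s^2 - 4)/(s^2 + 4)^2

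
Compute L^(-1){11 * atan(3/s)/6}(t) 11 * sin(3 * t)/(6 * t)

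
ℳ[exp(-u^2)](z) gamma(z/2)/2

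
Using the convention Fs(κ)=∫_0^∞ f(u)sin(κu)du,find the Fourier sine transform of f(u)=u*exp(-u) 2*κ/(κ^2+1)^2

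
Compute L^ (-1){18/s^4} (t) 3*t^3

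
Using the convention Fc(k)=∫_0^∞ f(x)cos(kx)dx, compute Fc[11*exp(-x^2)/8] 11*sqrt(pi)*exp(-k^2/4)/16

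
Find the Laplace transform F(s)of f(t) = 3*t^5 360/s^6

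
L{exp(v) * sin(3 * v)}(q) 3/((q - 1)^2+9)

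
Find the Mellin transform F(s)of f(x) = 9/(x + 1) 9*pi*csc(pi*s)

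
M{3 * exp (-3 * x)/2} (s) 3^ (1 - s) * gamma (s)/2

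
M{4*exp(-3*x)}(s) 4*gamma(s)/3^s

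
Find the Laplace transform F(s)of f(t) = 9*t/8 9/(8*s^2)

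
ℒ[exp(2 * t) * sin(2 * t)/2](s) 1/((s - 2)^2+4)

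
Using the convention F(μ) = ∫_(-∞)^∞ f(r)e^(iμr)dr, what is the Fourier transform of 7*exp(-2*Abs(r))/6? 14/(3*(μ^2 + 4))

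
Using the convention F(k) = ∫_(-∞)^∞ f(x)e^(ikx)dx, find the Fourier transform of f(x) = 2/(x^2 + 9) 2 * pi * exp(-3 * Abs(k))/3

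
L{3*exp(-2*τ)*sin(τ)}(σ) 3/((σ + 2)^2 + 1)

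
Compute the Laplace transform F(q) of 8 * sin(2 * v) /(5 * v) 8 * atan(2/q) /5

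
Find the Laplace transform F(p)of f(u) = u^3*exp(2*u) 6/(p - 2)^4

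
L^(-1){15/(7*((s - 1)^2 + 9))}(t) 5*exp(t)*sin(3*t)/7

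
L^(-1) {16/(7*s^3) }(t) 8*t^2/7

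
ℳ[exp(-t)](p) gamma(p) 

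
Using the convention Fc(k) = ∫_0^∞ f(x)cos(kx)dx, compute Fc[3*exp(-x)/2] 3/(2*(k^2 + 1))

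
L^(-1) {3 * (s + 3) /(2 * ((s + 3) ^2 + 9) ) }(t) 3 * exp(-3 * t) * cos(3 * t) /2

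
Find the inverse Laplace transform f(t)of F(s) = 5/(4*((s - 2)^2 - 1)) 5*exp(2*t)*sinh(t)/4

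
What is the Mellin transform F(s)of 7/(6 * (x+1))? 7 * pi * csc(pi * s)/6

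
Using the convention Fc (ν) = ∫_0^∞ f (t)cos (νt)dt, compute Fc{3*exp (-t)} 3/ (ν^2 + 1)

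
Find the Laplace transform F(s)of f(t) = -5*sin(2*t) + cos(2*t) s/(s^2 + 4) - 10/(s^2 + 4)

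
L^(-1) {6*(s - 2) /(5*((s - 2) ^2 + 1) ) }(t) 6*exp(2*t)*cos(t) /5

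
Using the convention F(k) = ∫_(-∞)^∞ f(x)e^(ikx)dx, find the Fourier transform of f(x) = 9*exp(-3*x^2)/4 3*sqrt(3)*sqrt(pi)*exp(-k^2/12)/4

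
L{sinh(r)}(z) 1/(z^2 - 1)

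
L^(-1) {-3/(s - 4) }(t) -3*exp(4*t) 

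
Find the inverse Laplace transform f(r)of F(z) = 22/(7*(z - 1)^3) 11*r^2*exp(r)/7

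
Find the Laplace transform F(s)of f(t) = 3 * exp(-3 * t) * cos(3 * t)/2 3 * (s + 3)/(2 * ((s + 3)^2 + 9))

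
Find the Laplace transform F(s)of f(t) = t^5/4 30/s^6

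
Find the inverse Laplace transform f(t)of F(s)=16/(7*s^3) 8*t^2/7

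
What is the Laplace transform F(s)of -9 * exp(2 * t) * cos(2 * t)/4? 9 * (2 - s)/(4 * ((s - 2)^2 + 4))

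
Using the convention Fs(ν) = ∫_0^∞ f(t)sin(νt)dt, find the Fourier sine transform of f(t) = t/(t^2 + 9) pi*exp(-3*ν)/2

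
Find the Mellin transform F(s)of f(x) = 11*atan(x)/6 -11*pi*sec(pi*s/2)/(12*s)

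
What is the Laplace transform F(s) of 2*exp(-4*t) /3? 2/(3*(s + 4) ) 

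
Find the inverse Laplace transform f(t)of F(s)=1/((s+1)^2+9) exp(-t)*sin(3*t)/3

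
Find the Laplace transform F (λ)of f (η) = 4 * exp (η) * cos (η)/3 4 * (λ - 1)/ (3 * ( (λ - 1)^2 + 1))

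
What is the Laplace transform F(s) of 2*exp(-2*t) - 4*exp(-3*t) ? 2/(s + 2) - 4/(s + 3) 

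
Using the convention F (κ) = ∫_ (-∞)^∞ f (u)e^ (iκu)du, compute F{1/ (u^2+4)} pi*exp (-2*Abs (κ))/2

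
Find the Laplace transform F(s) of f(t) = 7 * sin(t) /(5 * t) 7 * atan(1/s) /5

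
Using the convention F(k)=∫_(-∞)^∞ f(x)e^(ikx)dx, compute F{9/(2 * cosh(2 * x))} 9 * pi/(4 * cosh(pi * k/4))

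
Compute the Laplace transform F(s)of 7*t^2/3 14/(3*s^3)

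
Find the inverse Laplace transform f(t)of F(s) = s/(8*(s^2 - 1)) cosh(t)/8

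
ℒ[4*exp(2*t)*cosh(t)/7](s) 4*(s - 2)/(7*((s - 2)^2 - 1))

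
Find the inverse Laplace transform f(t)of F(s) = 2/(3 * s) 2/3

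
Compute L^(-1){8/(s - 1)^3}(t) 4*t^2*exp(t)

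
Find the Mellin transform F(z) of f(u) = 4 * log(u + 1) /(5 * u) -4 * pi * csc(pi * z) /(5 * z - 5) 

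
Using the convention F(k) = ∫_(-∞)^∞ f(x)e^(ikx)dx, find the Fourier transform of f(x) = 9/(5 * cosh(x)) 9 * pi/(5 * cosh(pi * k/2))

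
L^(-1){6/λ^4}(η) η^3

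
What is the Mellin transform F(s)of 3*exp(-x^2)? 3*gamma(s/2)/2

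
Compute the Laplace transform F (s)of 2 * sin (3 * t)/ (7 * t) 2 * atan (3/s)/7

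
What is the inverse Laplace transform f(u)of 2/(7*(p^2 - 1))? 2*sinh(u)/7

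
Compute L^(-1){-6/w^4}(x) -x^3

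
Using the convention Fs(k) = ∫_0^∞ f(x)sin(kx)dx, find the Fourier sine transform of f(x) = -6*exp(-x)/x -6*atan(k)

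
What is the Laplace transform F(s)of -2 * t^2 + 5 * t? 5/s^2 - 4/s^3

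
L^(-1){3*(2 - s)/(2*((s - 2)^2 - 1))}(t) -3*exp(2*t)*cosh(t)/2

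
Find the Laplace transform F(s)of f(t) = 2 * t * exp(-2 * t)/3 2/(3 * (s+2)^2)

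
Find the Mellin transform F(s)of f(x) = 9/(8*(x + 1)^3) 9*pi*(s - 2)*(s - 1)/(16*sin(pi*s))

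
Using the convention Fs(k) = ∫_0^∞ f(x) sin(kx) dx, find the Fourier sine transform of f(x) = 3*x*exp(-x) 6*k/(k^2 + 1) ^2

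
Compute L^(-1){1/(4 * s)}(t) 1/4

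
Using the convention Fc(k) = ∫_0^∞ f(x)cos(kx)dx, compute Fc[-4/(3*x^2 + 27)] -2*pi*exp(-3*k)/9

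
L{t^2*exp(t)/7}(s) 2/(7*(s - 1)^3)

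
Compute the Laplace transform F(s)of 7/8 7/(8 * s)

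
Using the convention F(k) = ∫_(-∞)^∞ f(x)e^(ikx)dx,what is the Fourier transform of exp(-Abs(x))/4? 1/(2 * (k^2 + 1))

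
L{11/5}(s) 11/(5*s)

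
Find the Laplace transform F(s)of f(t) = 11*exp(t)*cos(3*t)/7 11*(s - 1)/(7*((s - 1)^2 + 9))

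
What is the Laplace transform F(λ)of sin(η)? 1/(λ^2 + 1)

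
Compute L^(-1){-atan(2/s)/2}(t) -sin(2*t)/(2*t)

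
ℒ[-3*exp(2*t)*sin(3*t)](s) -9/((s - 2)^2+9)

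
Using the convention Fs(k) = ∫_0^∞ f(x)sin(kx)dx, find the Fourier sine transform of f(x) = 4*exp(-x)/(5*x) 4*atan(k)/5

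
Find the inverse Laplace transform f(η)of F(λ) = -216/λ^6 -9*η^5/5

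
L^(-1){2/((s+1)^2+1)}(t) 2 * exp(-t) * sin(t)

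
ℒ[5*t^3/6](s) 5/s^4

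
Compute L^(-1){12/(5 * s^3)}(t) 6 * t^2/5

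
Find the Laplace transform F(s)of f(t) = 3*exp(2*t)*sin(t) 3/((s - 2)^2 + 1)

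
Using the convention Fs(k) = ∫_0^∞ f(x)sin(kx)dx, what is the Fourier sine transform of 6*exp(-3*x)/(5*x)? 6*atan(k/3)/5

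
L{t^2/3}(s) 2/(3*s^3)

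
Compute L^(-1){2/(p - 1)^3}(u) u^2 * exp(u)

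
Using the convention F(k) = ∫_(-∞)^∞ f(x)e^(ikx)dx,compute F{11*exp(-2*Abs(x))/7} 44/(7*(k^2 + 4))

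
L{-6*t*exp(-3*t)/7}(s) -6/(7*(s + 3)^2)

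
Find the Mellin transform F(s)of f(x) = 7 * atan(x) -7 * pi * sec(pi * s/2)/(2 * s)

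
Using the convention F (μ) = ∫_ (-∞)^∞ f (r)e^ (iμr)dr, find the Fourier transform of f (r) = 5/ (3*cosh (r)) 5*pi/ (3*cosh (pi*μ/2))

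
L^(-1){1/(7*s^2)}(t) t/7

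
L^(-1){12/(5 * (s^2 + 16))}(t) 3 * sin(4 * t)/5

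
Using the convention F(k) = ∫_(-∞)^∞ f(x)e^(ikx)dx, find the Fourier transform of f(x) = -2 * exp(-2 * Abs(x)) -8/(k^2 + 4)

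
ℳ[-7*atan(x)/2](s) 7*pi*sec(pi*s/2)/(4*s)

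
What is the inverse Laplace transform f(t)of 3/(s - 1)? 3 * exp(t)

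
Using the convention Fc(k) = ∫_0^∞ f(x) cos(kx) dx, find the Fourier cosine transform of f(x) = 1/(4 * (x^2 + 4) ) pi * exp(-2 * k) /16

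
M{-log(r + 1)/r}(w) pi*csc(pi*w)/(w - 1)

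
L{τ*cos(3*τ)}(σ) (σ^2 - 9)/(σ^2 + 9)^2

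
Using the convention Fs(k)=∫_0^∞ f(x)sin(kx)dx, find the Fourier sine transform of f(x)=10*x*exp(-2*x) 40*k/(k^2 + 4)^2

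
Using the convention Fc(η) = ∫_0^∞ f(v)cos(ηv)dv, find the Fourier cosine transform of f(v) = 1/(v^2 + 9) pi*exp(-3*η)/6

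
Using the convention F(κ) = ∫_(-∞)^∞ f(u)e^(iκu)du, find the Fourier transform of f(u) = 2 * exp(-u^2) 2 * sqrt(pi) * exp(-κ^2/4)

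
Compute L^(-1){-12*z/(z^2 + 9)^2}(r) -2*r*sin(3*r)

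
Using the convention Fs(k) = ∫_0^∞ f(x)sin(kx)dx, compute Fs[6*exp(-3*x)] 6*k/(k^2 + 9)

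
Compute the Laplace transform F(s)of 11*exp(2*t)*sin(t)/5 11/(5*((s - 2)^2 + 1))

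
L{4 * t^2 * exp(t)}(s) 8/(s - 1)^3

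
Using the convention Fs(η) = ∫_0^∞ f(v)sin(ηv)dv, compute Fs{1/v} pi/2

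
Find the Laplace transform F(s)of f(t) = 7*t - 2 7/s^2-2/s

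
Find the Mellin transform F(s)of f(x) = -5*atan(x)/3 5*pi*sec(pi*s/2)/(6*s)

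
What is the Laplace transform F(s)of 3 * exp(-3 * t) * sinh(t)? 3/((s + 3)^2 - 1)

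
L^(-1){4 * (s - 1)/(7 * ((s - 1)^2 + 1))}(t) 4 * exp(t) * cos(t)/7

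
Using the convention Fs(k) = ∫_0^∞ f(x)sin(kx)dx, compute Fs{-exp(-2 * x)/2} -k/(2 * k^2 + 8)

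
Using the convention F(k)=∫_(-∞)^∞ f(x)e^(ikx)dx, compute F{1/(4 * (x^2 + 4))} pi * exp(-2 * Abs(k))/8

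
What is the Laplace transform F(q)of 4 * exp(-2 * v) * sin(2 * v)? 8/((q + 2)^2 + 4)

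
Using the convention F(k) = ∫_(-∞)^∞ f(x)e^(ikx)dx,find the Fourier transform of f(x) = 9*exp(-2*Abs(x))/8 9/(2*(k^2 + 4))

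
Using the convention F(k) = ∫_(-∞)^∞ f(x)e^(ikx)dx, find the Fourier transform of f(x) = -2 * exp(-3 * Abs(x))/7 -12/(7 * k^2 + 63)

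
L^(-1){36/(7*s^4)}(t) 6*t^3/7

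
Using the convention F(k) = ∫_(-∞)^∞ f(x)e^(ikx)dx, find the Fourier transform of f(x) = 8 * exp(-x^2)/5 8 * sqrt(pi) * exp(-k^2/4)/5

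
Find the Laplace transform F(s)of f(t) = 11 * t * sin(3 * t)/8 33 * s/(4 * (s^2 + 9)^2)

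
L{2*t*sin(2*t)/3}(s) 8*s/(3*(s^2 + 4)^2)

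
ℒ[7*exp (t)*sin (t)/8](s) 7/ (8*( (s - 1)^2 + 1))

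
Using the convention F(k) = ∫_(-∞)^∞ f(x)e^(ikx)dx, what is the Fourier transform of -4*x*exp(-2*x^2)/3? -sqrt(2)*I*sqrt(pi)*k*exp(-k^2/8)/6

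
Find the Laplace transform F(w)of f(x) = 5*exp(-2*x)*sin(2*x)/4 5/(2*((w + 2)^2 + 4))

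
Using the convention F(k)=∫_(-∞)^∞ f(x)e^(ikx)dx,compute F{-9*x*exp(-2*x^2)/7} -9*sqrt(2)*I*sqrt(pi)*k*exp(-k^2/8)/56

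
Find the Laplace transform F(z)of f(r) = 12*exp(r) 12/(z - 1)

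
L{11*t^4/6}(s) 44/s^5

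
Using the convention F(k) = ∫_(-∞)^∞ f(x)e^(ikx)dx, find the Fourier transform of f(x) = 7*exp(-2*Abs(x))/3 28/(3*(k^2 + 4))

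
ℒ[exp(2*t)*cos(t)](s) (s - 2)/((s - 2)^2 + 1)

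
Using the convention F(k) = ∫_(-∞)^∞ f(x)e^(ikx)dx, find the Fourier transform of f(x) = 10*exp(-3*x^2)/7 10*sqrt(3)*sqrt(pi)*exp(-k^2/12)/21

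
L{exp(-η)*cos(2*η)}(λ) (λ + 1)/((λ + 1)^2 + 4)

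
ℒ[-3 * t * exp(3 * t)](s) -3/(s - 3)^2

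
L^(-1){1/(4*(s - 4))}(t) exp(4*t)/4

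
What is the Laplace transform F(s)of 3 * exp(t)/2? 3/(2 * (s - 1))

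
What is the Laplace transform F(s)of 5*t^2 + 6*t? 6/s^2 + 10/s^3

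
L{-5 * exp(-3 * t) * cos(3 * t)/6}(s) 5 * (-s - 3)/(6 * ((s + 3)^2 + 9))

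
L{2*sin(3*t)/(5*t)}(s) 2*atan(3/s)/5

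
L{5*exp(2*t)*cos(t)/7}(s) 5*(s - 2)/(7*((s - 2)^2 + 1))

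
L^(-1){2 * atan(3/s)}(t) 2 * sin(3 * t)/t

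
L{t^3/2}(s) 3/s^4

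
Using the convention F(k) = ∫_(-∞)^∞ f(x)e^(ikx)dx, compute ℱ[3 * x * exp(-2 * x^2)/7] 3 * sqrt(2) * I * sqrt(pi) * k * exp(-k^2/8)/56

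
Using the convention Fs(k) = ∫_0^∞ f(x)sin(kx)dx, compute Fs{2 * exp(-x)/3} 2 * k/(3 * (k^2+1))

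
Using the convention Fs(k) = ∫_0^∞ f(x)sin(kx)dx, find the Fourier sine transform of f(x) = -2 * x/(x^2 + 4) -pi * exp(-2 * k)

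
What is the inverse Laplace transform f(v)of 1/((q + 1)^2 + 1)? exp(-v) * sin(v)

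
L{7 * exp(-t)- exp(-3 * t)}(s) 7/(s + 1)-1/(s + 3)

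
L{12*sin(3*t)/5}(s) 36/(5*(s^2 + 9))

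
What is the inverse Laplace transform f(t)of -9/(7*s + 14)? -9*exp(-2*t)/7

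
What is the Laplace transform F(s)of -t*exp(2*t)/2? -1/(2*(s - 2)^2)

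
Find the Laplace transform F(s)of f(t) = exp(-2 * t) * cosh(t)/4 (s + 2)/(4 * ((s + 2)^2 - 1))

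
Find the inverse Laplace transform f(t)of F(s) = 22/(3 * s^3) 11 * t^2/3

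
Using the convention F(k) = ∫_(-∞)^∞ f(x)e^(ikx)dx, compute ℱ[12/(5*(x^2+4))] 6*pi*exp(-2*Abs(k))/5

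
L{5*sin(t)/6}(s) 5/(6*(s^2+1))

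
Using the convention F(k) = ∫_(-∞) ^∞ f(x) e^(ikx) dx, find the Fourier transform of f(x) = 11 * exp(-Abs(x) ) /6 11/(3 * (k^2 + 1) ) 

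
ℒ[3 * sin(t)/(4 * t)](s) 3 * atan(1/s)/4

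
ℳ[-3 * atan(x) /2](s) 3 * pi * sec(pi * s/2) /(4 * s) 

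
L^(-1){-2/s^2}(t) -2*t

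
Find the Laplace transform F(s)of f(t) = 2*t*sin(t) 4*s/(s^2+1)^2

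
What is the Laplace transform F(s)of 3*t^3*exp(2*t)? 18/(s - 2)^4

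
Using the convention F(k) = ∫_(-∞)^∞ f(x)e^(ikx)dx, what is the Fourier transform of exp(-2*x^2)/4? sqrt(2)*sqrt(pi)*exp(-k^2/8)/8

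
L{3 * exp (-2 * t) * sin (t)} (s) 3/ ( (s + 2)^2 + 1)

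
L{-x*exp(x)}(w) -1/(w - 1)^2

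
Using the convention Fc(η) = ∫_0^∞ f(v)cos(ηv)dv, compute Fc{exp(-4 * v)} 4/(η^2 + 16)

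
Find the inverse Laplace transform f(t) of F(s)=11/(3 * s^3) 11 * t^2/6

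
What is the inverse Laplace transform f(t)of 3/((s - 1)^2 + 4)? 3*exp(t)*sin(2*t)/2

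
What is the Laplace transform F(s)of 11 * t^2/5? 22/(5 * s^3)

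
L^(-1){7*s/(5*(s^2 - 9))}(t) 7*cosh(3*t)/5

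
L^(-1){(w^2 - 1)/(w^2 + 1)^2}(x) x*cos(x)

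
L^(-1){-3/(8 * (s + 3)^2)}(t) -3 * t * exp(-3 * t)/8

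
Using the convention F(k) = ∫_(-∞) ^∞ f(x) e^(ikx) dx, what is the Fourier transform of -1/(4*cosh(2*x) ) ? -pi/(8*cosh(pi*k/4) ) 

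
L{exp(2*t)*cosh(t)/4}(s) (s - 2)/(4*((s - 2)^2-1))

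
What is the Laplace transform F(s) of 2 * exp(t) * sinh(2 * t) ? 4/((s - 1) ^2-4) 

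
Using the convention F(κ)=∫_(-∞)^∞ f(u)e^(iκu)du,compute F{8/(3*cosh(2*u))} 4*pi/(3*cosh(pi*κ/4))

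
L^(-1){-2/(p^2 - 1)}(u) -2 * sinh(u)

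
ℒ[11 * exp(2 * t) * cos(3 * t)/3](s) 11 * (s - 2)/(3 * ((s - 2)^2 + 9))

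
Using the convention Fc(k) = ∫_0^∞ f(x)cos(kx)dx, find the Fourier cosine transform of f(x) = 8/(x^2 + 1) 4 * pi * exp(-k)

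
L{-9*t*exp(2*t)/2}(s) -9/(2*(s - 2)^2)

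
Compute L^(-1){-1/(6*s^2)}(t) -t/6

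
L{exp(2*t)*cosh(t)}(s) (s - 2)/((s - 2)^2 - 1)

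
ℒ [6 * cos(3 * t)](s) 6 * s/(s^2+9)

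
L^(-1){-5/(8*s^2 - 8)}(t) -5*sinh(t)/8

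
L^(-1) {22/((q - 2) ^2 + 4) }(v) 11 * exp(2 * v) * sin(2 * v) 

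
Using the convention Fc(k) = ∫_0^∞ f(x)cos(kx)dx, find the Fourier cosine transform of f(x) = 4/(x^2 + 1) 2*pi*exp(-k)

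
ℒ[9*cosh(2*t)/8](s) 9*s/(8*(s^2-4))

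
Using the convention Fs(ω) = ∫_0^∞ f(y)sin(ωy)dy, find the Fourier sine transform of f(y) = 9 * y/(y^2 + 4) 9 * pi * exp(-2 * ω)/2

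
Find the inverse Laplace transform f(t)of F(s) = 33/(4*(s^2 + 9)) 11*sin(3*t)/4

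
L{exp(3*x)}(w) 1/(w - 3)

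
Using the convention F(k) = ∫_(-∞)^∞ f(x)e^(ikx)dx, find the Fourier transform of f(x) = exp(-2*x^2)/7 sqrt(2)*sqrt(pi)*exp(-k^2/8)/14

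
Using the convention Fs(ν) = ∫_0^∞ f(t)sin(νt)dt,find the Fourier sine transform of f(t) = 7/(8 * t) 7 * pi/16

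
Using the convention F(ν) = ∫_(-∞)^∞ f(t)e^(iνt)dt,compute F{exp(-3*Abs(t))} 6/(ν^2+9)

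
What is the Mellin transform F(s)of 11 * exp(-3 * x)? 11 * gamma(s)/3^s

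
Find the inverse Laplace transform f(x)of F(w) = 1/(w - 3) exp(3 * x)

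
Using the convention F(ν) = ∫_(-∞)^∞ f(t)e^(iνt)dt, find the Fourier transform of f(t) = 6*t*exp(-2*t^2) 3*sqrt(2)*I*sqrt(pi)*ν*exp(-ν^2/8)/4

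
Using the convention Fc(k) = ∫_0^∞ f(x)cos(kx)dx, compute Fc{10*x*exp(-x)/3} 10*(1 - k^2)/(3*(k^2 + 1)^2)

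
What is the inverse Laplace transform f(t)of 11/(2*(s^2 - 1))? 11*sinh(t)/2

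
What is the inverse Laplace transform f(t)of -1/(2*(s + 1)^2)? -t*exp(-t)/2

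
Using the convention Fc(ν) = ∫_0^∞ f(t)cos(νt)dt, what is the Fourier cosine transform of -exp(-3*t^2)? -sqrt(3)*sqrt(pi)*exp(-ν^2/12)/6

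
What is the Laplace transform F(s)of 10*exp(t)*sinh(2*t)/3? 20/(3*((s - 1)^2 - 4))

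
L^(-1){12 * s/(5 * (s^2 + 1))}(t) 12 * cos(t)/5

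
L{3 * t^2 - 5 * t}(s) 6/s^3 - 5/s^2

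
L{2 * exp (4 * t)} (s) 2/ (s - 4)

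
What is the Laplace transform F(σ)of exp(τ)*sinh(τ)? 1/(σ*(σ - 2))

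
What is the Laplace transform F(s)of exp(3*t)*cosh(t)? (s - 3)/((s - 3)^2 - 1)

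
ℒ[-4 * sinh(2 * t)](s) -8/(s^2 - 4)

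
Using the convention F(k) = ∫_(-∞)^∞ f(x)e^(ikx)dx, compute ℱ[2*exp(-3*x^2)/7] 2*sqrt(3)*sqrt(pi)*exp(-k^2/12)/21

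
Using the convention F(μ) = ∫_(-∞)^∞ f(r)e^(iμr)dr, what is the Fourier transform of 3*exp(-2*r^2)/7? 3*sqrt(2)*sqrt(pi)*exp(-μ^2/8)/14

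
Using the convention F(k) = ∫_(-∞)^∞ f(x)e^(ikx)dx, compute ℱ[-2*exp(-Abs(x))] -4/(k^2 + 1)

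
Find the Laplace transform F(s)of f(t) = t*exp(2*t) (s - 2)^(-2)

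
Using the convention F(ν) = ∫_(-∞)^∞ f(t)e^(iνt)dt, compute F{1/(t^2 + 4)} pi * exp(-2 * Abs(ν))/2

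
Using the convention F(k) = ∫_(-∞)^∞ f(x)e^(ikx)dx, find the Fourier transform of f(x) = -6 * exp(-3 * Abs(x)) -36/(k^2 + 9)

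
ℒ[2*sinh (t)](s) 2/ (s^2 - 1)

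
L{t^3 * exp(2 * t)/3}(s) 2/(s - 2)^4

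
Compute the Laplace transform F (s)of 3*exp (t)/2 3/ (2*(s - 1))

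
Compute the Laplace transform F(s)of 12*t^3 72/s^4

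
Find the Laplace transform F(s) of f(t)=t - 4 s^(-2) - 4/s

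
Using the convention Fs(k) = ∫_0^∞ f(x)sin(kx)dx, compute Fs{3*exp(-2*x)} 3*k/(k^2 + 4)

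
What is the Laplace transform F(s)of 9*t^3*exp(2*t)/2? 27/(s - 2)^4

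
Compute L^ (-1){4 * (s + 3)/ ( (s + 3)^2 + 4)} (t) 4 * exp (-3 * t) * cos (2 * t)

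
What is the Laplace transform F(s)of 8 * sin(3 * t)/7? 24/(7 * (s^2 + 9))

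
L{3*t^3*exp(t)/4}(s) 9/(2*(s - 1)^4)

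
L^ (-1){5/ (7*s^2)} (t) 5*t/7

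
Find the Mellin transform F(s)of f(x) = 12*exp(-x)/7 12*gamma(s)/7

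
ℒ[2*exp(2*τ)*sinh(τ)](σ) 2/((σ - 2)^2-1)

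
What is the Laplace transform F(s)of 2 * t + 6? 6/s + 2/s^2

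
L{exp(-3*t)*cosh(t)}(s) (s+3)/((s+3)^2 - 1)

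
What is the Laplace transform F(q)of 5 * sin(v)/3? 5/(3 * (q^2 + 1))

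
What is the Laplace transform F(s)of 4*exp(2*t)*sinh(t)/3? 4/(3*((s - 2)^2-1))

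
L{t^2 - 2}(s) 2/s^3 - 2/s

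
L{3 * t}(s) 3/s^2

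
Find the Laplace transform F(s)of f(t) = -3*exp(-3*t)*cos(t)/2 3*(-s - 3)/(2*((s + 3)^2 + 1))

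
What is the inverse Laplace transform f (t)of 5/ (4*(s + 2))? 5*exp (-2*t)/4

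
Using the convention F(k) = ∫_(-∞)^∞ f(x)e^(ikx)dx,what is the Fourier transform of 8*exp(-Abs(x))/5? 16/(5*(k^2 + 1))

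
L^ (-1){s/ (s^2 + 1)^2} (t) t * sin (t)/2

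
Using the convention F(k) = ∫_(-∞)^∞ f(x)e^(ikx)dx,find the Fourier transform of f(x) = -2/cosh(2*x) -pi/cosh(pi*k/4)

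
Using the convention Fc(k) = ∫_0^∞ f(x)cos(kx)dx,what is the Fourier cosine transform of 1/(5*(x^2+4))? pi*exp(-2*k)/20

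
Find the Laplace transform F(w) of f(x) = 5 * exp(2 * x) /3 5/(3 * (w - 2) ) 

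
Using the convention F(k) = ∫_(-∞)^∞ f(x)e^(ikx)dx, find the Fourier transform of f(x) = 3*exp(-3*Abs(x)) 18/(k^2 + 9)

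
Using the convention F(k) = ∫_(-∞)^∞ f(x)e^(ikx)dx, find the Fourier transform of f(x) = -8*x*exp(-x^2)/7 -4*I*sqrt(pi)*k*exp(-k^2/4)/7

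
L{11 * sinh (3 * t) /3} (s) 11/ (s^2 - 9) 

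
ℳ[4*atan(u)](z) -2*pi*sec(pi*z/2)/z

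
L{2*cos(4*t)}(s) 2*s/(s^2 + 16)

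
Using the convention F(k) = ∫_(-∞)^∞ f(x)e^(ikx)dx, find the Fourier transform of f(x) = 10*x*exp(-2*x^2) 5*sqrt(2)*I*sqrt(pi)*k*exp(-k^2/8)/4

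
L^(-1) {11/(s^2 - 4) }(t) 11*sinh(2*t) /2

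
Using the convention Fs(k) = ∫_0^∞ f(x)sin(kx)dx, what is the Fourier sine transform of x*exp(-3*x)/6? k/(k^2 + 9)^2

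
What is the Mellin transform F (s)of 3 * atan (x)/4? -3 * pi * sec (pi * s/2)/ (8 * s)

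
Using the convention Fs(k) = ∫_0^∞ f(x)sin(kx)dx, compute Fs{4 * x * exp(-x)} 8 * k/(k^2+1)^2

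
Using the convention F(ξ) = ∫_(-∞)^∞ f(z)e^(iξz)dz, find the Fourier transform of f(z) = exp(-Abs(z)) 2/(ξ^2 + 1)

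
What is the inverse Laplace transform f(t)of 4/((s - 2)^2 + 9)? 4*exp(2*t)*sin(3*t)/3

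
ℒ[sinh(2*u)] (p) 2/(p^2-4)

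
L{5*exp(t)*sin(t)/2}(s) 5/(2*((s - 1)^2 + 1))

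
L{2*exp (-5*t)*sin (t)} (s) 2/ ( (s + 5)^2 + 1)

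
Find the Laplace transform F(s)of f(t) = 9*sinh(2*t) 18/(s^2-4)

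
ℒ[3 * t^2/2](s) 3/s^3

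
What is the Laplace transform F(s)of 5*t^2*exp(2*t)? 10/(s - 2)^3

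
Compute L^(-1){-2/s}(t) -2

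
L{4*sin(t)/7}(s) 4/(7*(s^2 + 1))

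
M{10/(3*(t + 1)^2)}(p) -10*pi*(p - 1)/(3*sin(pi*p))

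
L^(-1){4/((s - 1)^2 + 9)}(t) 4*exp(t)*sin(3*t)/3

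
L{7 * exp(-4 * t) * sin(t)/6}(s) 7/(6 * ((s + 4)^2 + 1))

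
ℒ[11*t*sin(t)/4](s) 11*s/(2*(s^2 + 1)^2)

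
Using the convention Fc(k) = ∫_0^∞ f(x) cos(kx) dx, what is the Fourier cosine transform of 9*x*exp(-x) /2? 9*(1 - k^2) /(2*(k^2 + 1) ^2) 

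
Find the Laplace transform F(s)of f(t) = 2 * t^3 12/s^4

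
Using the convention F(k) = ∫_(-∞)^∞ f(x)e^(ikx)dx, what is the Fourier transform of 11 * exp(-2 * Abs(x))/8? 11/(2 * (k^2 + 4))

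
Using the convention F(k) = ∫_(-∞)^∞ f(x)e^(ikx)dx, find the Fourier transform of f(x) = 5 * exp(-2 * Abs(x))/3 20/(3 * (k^2 + 4))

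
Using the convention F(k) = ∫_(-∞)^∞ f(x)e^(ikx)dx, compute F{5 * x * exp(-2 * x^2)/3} 5 * sqrt(2) * I * sqrt(pi) * k * exp(-k^2/8)/24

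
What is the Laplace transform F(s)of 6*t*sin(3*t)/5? 36*s/(5*(s^2 + 9)^2)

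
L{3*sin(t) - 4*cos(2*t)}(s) 3/(s^2 + 1) - 4*s/(s^2 + 4)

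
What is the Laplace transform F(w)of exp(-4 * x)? 1/(w + 4)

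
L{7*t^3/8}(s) 21/(4*s^4)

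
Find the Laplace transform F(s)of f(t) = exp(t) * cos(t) (s - 1)/((s - 1)^2+1)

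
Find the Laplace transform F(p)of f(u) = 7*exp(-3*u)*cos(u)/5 7*(p + 3)/(5*((p + 3)^2 + 1))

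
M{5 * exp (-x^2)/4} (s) 5 * gamma (s/2)/8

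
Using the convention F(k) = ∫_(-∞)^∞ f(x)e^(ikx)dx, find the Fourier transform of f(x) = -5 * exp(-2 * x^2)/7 -5 * sqrt(2) * sqrt(pi) * exp(-k^2/8)/14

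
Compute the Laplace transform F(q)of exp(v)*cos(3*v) (q - 1)/((q - 1)^2 + 9)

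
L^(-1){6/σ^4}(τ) τ^3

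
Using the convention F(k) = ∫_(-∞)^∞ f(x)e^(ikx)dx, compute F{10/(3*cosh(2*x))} 5*pi/(3*cosh(pi*k/4))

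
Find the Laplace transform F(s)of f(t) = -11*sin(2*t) -22/(s^2 + 4)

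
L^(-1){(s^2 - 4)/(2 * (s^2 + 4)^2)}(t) t * cos(2 * t)/2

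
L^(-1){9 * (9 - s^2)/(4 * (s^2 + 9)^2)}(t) -9 * t * cos(3 * t)/4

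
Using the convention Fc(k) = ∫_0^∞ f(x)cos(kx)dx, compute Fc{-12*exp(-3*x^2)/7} -2*sqrt(3)*sqrt(pi)*exp(-k^2/12)/7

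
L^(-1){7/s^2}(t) 7 * t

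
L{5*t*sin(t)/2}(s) 5*s/(s^2 + 1)^2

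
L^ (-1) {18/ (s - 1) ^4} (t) 3 * t^3 * exp (t) 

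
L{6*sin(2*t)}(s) 12/(s^2+4)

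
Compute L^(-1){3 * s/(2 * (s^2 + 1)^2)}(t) 3 * t * sin(t)/4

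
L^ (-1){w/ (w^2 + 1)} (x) cos (x)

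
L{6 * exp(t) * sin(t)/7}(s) 6/(7 * ((s - 1)^2+1))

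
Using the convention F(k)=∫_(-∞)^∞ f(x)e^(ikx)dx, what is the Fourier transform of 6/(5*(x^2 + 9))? 2*pi*exp(-3*Abs(k))/5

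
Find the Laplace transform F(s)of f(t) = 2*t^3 12/s^4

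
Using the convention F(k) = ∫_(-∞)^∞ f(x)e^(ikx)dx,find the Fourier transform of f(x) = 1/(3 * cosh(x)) pi/(3 * cosh(pi * k/2))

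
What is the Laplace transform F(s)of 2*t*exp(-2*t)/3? 2/(3*(s + 2)^2)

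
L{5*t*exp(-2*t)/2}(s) 5/(2*(s + 2)^2)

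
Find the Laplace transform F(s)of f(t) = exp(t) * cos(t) (s - 1)/((s - 1)^2+1)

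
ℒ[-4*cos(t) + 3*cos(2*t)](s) 3*s/(s^2 + 4) - 4*s/(s^2 + 1)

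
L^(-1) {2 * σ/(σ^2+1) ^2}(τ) τ * sin(τ) 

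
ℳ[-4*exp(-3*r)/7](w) -4*gamma(w)/(7*3^w)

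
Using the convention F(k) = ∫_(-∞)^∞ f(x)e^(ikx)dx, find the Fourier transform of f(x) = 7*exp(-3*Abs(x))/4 21/(2*(k^2 + 9))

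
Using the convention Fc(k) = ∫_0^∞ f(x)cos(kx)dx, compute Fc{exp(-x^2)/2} sqrt(pi) * exp(-k^2/4)/4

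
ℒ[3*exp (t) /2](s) 3/ (2*(s - 1) ) 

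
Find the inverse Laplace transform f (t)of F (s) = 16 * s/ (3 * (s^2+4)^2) 4 * t * sin (2 * t)/3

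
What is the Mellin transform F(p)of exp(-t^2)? gamma(p/2)/2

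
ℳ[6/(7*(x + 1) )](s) 6*pi*csc(pi*s) /7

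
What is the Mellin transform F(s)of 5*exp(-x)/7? 5*gamma(s)/7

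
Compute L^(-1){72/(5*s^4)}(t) 12*t^3/5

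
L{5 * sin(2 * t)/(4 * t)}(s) 5 * atan(2/s)/4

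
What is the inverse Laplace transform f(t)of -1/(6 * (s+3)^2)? -t * exp(-3 * t)/6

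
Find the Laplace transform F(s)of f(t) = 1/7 1/(7*s)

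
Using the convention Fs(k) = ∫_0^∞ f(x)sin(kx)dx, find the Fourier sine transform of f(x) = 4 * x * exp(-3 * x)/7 24 * k/(7 * (k^2 + 9)^2)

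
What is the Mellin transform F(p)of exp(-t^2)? gamma(p/2)/2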